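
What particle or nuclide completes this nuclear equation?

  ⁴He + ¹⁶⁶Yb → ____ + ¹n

Hf-169

Conserve mass number: 4 + 166 = A + 1, so A = 169.
Conserve atomic number: 2 + 70 = Z + 0, so Z = 72.
Z = 72 is hafnium, so the species is ¹⁶⁹Hf.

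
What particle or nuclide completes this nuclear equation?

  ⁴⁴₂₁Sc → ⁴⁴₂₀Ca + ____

positron

Conserve mass number: 44 = 44 + A, so A = 0.
Conserve atomic number: 21 = 20 + Z, so Z = 1.
A = 0 and Z = 1 is ⁰₁e — a positron.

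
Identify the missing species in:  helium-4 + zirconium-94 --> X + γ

Conserve mass number: 4 + 94 = A + 0, so A = 98.
Conserve atomic number: 2 + 40 = Z + 0, so Z = 42.
Z = 42 is molybdenum, so the species is molybdenum-98.

Mo-98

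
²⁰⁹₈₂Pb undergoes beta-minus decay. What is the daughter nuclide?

Bi-209

Beta-minus decay: mass number changes by +0, atomic number by +1.
A: 209 = 209; Z: 82 + 1 = 83.
Z = 83 is bismuth, so the daughter is ²⁰⁹₈₃Bi.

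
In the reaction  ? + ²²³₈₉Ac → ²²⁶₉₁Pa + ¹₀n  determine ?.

Conserve mass number: A + 223 = 226 + 1, so A = 4.
Conserve atomic number: Z + 89 = 91 + 0, so Z = 2.
A = 4 and Z = 2 is ⁴₂He — an alpha particle.

alpha particle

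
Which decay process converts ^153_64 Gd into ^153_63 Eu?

beta-plus decay or electron capture

ΔA = 153 − 153 = 0; ΔZ = 63 − 64 = -1.
A is unchanged and Z drops by 1 — a proton has become a neutron (β⁺ emission or electron capture).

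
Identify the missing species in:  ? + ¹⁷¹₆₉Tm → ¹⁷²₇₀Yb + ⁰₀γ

proton

Conserve mass number: A + 171 = 172 + 0, so A = 1.
Conserve atomic number: Z + 69 = 70 + 0, so Z = 1.
A = 1 and Z = 1 is ¹₁H — a proton.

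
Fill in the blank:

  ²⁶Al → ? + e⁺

Mg-26

Conserve mass number: 26 = A + 0, so A = 26.
Conserve atomic number: 13 = Z + 1, so Z = 12.
Z = 12 is magnesium, so the species is ²⁶Mg.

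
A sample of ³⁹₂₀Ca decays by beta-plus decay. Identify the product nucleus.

K-39

Beta-plus decay: mass number changes by +0, atomic number by -1.
A: 39 = 39; Z: 20 − 1 = 19.
Z = 19 is potassium, so the daughter is ³⁹₁₉K.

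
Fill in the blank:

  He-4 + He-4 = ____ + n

Be-7

Conserve mass number: 4 + 4 = A + 1, so A = 7.
Conserve atomic number: 2 + 2 = Z + 0, so Z = 4.
Z = 4 is beryllium, so the species is Be-7.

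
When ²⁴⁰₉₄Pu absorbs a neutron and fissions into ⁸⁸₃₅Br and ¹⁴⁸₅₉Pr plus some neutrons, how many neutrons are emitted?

Conserve mass number: 241 = 88 + 148 + k, so k = 241 − 236 = 5.
Check atomic number: 94 = 35 + 59 + 0 = 94. ✓

5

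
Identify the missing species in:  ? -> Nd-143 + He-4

Conserve mass number: A = 143 + 4, so A = 147.
Conserve atomic number: Z = 60 + 2, so Z = 62.
Z = 62 is samarium, so the species is Sm-147.

Sm-147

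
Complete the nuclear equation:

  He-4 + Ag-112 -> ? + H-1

Conserve mass number: 4 + 112 = A + 1, so A = 115.
Conserve atomic number: 2 + 47 = Z + 1, so Z = 48.
Z = 48 is cadmium, so the species is Cd-115.

Cd-115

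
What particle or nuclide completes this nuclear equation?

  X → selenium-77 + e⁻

Conserve mass number: A = 77 + 0, so A = 77.
Conserve atomic number: Z = 34 − 1, so Z = 33.
Z = 33 is arsenic, so the species is arsenic-77.

As-77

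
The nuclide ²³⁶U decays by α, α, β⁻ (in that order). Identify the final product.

Ac-228

Start: (A, Z) = (236, 92).
After α: (232, 90).
After α: (228, 88).
After β⁻: (228, 89).
Z = 89 is actinium.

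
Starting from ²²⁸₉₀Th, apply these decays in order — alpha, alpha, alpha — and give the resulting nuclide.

Start: (A, Z) = (228, 90).
After α: (224, 88).
After α: (220, 86).
After α: (216, 84).
Z = 84 is polonium.

Po-216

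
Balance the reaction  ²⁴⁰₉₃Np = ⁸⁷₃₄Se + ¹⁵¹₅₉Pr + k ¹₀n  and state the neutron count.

Conserve mass number: 240 = 87 + 151 + k, so k = 240 − 238 = 2.
Check atomic number: 93 = 34 + 59 + 0 = 93. ✓

2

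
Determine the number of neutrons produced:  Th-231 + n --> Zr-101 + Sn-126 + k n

Conserve mass number: 232 = 101 + 126 + k, so k = 232 − 227 = 5.
Check atomic number: 90 = 40 + 50 + 0 = 90. ✓

5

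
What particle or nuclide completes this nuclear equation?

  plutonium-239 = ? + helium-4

Conserve mass number: 239 = A + 4, so A = 235.
Conserve atomic number: 94 = Z + 2, so Z = 92.
Z = 92 is uranium, so the species is uranium-235.

U-235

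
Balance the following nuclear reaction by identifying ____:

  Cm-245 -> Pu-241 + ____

Conserve mass number: 245 = 241 + A, so A = 4.
Conserve atomic number: 96 = 94 + Z, so Z = 2.
A = 4 and Z = 2 is He-4 — an alpha particle.

alpha particle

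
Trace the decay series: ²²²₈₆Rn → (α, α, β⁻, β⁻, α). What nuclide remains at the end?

Start: (A, Z) = (222, 86).
After α: (218, 84).
After α: (214, 82).
After β⁻: (214, 83).
After β⁻: (214, 84).
After α: (210, 82).
Z = 82 is lead.

Pb-210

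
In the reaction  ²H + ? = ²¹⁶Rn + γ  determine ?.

Conserve mass number: 2 + A = 216 + 0, so A = 214.
Conserve atomic number: 1 + Z = 86 + 0, so Z = 85.
Z = 85 is astatine, so the species is ²¹⁴At.

At-214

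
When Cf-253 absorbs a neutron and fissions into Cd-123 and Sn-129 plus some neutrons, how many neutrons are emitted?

Conserve mass number: 254 = 123 + 129 + k, so k = 254 − 252 = 2.
Check atomic number: 98 = 48 + 50 + 0 = 98. ✓

2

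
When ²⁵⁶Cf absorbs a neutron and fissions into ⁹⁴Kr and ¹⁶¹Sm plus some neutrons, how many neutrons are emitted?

2

Conserve mass number: 257 = 94 + 161 + k, so k = 257 − 255 = 2.
Check atomic number: 98 = 36 + 62 + 0 = 98. ✓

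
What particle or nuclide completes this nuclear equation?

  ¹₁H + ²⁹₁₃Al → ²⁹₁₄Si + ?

Conserve mass number: 1 + 29 = 29 + A, so A = 1.
Conserve atomic number: 1 + 13 = 14 + Z, so Z = 0.
A = 1 and Z = 0 is ¹₀n — a neutron.

neutron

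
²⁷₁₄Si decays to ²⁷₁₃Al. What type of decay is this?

beta-plus decay or electron capture

ΔA = 27 − 27 = 0; ΔZ = 13 − 14 = -1.
A is unchanged and Z drops by 1 — a proton has become a neutron (β⁺ emission or electron capture).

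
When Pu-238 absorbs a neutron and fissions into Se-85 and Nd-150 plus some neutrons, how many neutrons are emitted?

Conserve mass number: 239 = 85 + 150 + k, so k = 239 − 235 = 4.
Check atomic number: 94 = 34 + 60 + 0 = 94. ✓

4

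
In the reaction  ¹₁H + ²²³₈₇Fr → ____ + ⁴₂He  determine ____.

Conserve mass number: 1 + 223 = A + 4, so A = 220.
Conserve atomic number: 1 + 87 = Z + 2, so Z = 86.
Z = 86 is radon, so the species is ²²⁰₈₆Rn.

Rn-220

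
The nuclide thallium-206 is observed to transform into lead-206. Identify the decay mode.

ΔA = 206 − 206 = 0; ΔZ = 82 − 81 = +1.
A is unchanged and Z rises by 1 — a neutron has become a proton (β⁻ decay).

beta-minus decay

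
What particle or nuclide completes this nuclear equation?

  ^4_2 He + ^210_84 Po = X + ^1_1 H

At-213

Conserve mass number: 4 + 210 = A + 1, so A = 213.
Conserve atomic number: 2 + 84 = Z + 1, so Z = 85.
Z = 85 is astatine, so the species is ^213_85 At.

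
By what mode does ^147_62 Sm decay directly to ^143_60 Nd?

alpha decay

ΔA = 143 − 147 = -4; ΔZ = 60 − 62 = -2.
A drops by 4 and Z drops by 2 — the signature of alpha emission.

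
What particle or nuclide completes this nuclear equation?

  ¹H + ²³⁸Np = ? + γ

Pu-239

Conserve mass number: 1 + 238 = A + 0, so A = 239.
Conserve atomic number: 1 + 93 = Z + 0, so Z = 94.
Z = 94 is plutonium, so the species is ²³⁹Pu.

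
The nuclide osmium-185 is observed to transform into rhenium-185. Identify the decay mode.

beta-plus decay or electron capture

ΔA = 185 − 185 = 0; ΔZ = 75 − 76 = -1.
A is unchanged and Z drops by 1 — a proton has become a neutron (β⁺ emission or electron capture).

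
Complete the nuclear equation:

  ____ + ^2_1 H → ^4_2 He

deuteron

Conserve mass number: A + 2 = 4, so A = 2.
Conserve atomic number: Z + 1 = 2, so Z = 1.
A = 2 and Z = 1 is ^2_1 H — a deuteron.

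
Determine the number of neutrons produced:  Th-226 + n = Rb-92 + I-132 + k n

Conserve mass number: 227 = 92 + 132 + k, so k = 227 − 224 = 3.
Check atomic number: 90 = 37 + 53 + 0 = 90. ✓

3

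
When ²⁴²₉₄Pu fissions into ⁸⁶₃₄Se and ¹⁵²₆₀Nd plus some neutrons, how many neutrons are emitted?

4

Conserve mass number: 242 = 86 + 152 + k, so k = 242 − 238 = 4.
Check atomic number: 94 = 34 + 60 + 0 = 94. ✓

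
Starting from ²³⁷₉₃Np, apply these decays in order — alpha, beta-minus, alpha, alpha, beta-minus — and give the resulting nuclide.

Ac-225

Start: (A, Z) = (237, 93).
After α: (233, 91).
After β⁻: (233, 92).
After α: (229, 90).
After α: (225, 88).
After β⁻: (225, 89).
Z = 89 is actinium.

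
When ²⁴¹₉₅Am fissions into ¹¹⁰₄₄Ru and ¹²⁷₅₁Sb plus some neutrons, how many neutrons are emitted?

4

Conserve mass number: 241 = 110 + 127 + k, so k = 241 − 237 = 4.
Check atomic number: 95 = 44 + 51 + 0 = 95. ✓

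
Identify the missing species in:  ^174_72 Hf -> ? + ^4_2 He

Yb-170

Conserve mass number: 174 = A + 4, so A = 170.
Conserve atomic number: 72 = Z + 2, so Z = 70.
Z = 70 is ytterbium, so the species is ^170_70 Yb.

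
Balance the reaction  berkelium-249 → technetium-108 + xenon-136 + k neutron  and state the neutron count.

5

Conserve mass number: 249 = 108 + 136 + k, so k = 249 − 244 = 5.
Check atomic number: 97 = 43 + 54 + 0 = 97. ✓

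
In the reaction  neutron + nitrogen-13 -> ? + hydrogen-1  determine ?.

Conserve mass number: 1 + 13 = A + 1, so A = 13.
Conserve atomic number: 0 + 7 = Z + 1, so Z = 6.
Z = 6 is carbon, so the species is carbon-13.

C-13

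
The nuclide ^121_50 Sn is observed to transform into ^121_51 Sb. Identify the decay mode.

ΔA = 121 − 121 = 0; ΔZ = 51 − 50 = +1.
A is unchanged and Z rises by 1 — a neutron has become a proton (β⁻ decay).

beta-minus decay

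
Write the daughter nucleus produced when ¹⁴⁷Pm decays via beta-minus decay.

Sm-147

Beta-minus decay: mass number changes by +0, atomic number by +1.
A: 147 = 147; Z: 61 + 1 = 62.
Z = 62 is samarium, so the daughter is ¹⁴⁷Sm.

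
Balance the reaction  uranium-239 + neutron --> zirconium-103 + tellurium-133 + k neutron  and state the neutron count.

Conserve mass number: 240 = 103 + 133 + k, so k = 240 − 236 = 4.
Check atomic number: 92 = 40 + 52 + 0 = 92. ✓

4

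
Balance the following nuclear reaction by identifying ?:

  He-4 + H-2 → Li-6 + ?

Conserve mass number: 4 + 2 = 6 + A, so A = 0.
Conserve atomic number: 2 + 1 = 3 + Z, so Z = 0.
A = 0 and Z = 0 is γ — a gamma ray.

gamma ray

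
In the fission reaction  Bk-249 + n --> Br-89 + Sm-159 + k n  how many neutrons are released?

Conserve mass number: 250 = 89 + 159 + k, so k = 250 − 248 = 2.
Check atomic number: 97 = 35 + 62 + 0 = 97. ✓

2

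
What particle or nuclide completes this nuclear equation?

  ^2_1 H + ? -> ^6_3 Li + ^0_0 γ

Conserve mass number: 2 + A = 6 + 0, so A = 4.
Conserve atomic number: 1 + Z = 3 + 0, so Z = 2.
A = 4 and Z = 2 is ^4_2 He — an alpha particle.

alpha particle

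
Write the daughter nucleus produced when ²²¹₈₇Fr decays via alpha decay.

At-217

Alpha decay: mass number changes by -4, atomic number by -2.
A: 221 − 4 = 217; Z: 87 − 2 = 85.
Z = 85 is astatine, so the daughter is ²¹⁷₈₅At.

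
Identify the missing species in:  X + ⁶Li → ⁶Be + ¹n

Conserve mass number: A + 6 = 6 + 1, so A = 1.
Conserve atomic number: Z + 3 = 4 + 0, so Z = 1.
A = 1 and Z = 1 is ¹H — a proton.

proton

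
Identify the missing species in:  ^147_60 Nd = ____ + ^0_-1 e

Pm-147

Conserve mass number: 147 = A + 0, so A = 147.
Conserve atomic number: 60 = Z − 1, so Z = 61.
Z = 61 is promethium, so the species is ^147_61 Pm.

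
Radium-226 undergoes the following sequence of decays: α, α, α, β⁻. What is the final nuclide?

Bi-214

Start: (A, Z) = (226, 88).
After α: (222, 86).
After α: (218, 84).
After α: (214, 82).
After β⁻: (214, 83).
Z = 83 is bismuth.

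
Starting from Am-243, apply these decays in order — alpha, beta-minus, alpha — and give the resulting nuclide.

U-235

Start: (A, Z) = (243, 95).
After α: (239, 93).
After β⁻: (239, 94).
After α: (235, 92).
Z = 92 is uranium.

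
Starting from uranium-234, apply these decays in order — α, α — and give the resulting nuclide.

Ra-226

Start: (A, Z) = (234, 92).
After α: (230, 90).
After α: (226, 88).
Z = 88 is radium.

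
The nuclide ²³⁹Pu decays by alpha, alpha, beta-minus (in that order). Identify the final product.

Start: (A, Z) = (239, 94).
After α: (235, 92).
After α: (231, 90).
After β⁻: (231, 91).
Z = 91 is protactinium.

Pa-231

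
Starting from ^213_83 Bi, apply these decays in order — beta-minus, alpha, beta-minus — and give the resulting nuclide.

Bi-209

Start: (A, Z) = (213, 83).
After β⁻: (213, 84).
After α: (209, 82).
After β⁻: (209, 83).
Z = 83 is bismuth.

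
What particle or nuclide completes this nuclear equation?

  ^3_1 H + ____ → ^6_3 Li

Conserve mass number: 3 + A = 6, so A = 3.
Conserve atomic number: 1 + Z = 3, so Z = 2.
Z = 2 is helium, so the species is ^3_2 He.

He-3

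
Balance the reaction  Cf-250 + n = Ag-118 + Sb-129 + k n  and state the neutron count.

4

Conserve mass number: 251 = 118 + 129 + k, so k = 251 − 247 = 4.
Check atomic number: 98 = 47 + 51 + 0 = 98. ✓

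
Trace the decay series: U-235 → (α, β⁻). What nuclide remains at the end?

Pa-231

Start: (A, Z) = (235, 92).
After α: (231, 90).
After β⁻: (231, 91).
Z = 91 is protactinium.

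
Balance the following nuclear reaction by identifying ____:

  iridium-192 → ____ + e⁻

Pt-192

Conserve mass number: 192 = A + 0, so A = 192.
Conserve atomic number: 77 = Z − 1, so Z = 78.
Z = 78 is platinum, so the species is platinum-192.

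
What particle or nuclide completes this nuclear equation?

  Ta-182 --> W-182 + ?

Conserve mass number: 182 = 182 + A, so A = 0.
Conserve atomic number: 73 = 74 + Z, so Z = -1.
A = 0 and Z = -1 is e⁻ — a beta-minus particle.

beta-minus particle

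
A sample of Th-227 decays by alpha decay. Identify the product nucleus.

Alpha decay: mass number changes by -4, atomic number by -2.
A: 227 − 4 = 223; Z: 90 − 2 = 88.
Z = 88 is radium, so the daughter is Ra-223.

Ra-223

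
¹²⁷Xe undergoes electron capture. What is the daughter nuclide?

I-127

Electron capture: mass number changes by +0, atomic number by -1.
A: 127 = 127; Z: 54 − 1 = 53.
Z = 53 is iodine, so the daughter is ¹²⁷I.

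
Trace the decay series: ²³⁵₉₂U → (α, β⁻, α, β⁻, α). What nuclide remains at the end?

Ra-223

Start: (A, Z) = (235, 92).
After α: (231, 90).
After β⁻: (231, 91).
After α: (227, 89).
After β⁻: (227, 90).
After α: (223, 88).
Z = 88 is radium.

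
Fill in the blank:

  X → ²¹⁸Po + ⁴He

Conserve mass number: A = 218 + 4, so A = 222.
Conserve atomic number: Z = 84 + 2, so Z = 86.
Z = 86 is radon, so the species is ²²²Rn.

Rn-222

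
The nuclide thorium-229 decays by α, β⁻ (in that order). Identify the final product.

Start: (A, Z) = (229, 90).
After α: (225, 88).
After β⁻: (225, 89).
Z = 89 is actinium.

Ac-225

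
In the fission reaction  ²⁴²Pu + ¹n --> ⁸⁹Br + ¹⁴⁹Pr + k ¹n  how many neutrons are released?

5

Conserve mass number: 243 = 89 + 149 + k, so k = 243 − 238 = 5.
Check atomic number: 94 = 35 + 59 + 0 = 94. ✓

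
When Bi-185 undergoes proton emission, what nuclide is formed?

Proton emission: mass number changes by -1, atomic number by -1.
A: 185 − 1 = 184; Z: 83 − 1 = 82.
Z = 82 is lead, so the daughter is Pb-184.

Pb-184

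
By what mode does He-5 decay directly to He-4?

neutron emission

ΔA = 4 − 5 = -1; ΔZ = 2 − 2 = +0.
A drops by 1 with Z unchanged — a neutron was emitted.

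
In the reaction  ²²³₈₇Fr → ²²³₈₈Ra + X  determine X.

Conserve mass number: 223 = 223 + A, so A = 0.
Conserve atomic number: 87 = 88 + Z, so Z = -1.
A = 0 and Z = -1 is ⁰₋₁e — a beta-minus particle.

beta-minus particle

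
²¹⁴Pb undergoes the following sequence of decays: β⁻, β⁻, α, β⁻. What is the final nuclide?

Start: (A, Z) = (214, 82).
After β⁻: (214, 83).
After β⁻: (214, 84).
After α: (210, 82).
After β⁻: (210, 83).
Z = 83 is bismuth.

Bi-210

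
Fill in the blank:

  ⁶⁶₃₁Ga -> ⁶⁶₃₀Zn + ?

Conserve mass number: 66 = 66 + A, so A = 0.
Conserve atomic number: 31 = 30 + Z, so Z = 1.
A = 0 and Z = 1 is ⁰₁e — a positron.

positron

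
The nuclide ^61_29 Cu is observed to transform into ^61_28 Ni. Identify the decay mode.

beta-plus decay or electron capture

ΔA = 61 − 61 = 0; ΔZ = 28 − 29 = -1.
A is unchanged and Z drops by 1 — a proton has become a neutron (β⁺ emission or electron capture).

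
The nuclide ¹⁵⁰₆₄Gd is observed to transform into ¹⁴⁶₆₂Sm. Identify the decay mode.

ΔA = 146 − 150 = -4; ΔZ = 62 − 64 = -2.
A drops by 4 and Z drops by 2 — the signature of alpha emission.

alpha decay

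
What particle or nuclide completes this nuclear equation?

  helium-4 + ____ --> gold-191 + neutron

Conserve mass number: 4 + A = 191 + 1, so A = 188.
Conserve atomic number: 2 + Z = 79 + 0, so Z = 77.
Z = 77 is iridium, so the species is iridium-188.

Ir-188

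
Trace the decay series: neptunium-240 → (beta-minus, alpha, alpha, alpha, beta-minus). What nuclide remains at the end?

Ac-228

Start: (A, Z) = (240, 93).
After β⁻: (240, 94).
After α: (236, 92).
After α: (232, 90).
After α: (228, 88).
After β⁻: (228, 89).
Z = 89 is actinium.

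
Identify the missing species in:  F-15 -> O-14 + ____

proton

Conserve mass number: 15 = 14 + A, so A = 1.
Conserve atomic number: 9 = 8 + Z, so Z = 1.
A = 1 and Z = 1 is H-1 — a proton.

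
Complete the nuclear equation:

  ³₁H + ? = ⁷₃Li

alpha particle

Conserve mass number: 3 + A = 7, so A = 4.
Conserve atomic number: 1 + Z = 3, so Z = 2.
A = 4 and Z = 2 is ⁴₂He — an alpha particle.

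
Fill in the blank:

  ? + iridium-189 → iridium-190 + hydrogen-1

deuteron

Conserve mass number: A + 189 = 190 + 1, so A = 2.
Conserve atomic number: Z + 77 = 77 + 1, so Z = 1.
A = 2 and Z = 1 is hydrogen-2 — a deuteron.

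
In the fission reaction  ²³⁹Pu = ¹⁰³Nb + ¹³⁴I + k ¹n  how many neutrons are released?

Conserve mass number: 239 = 103 + 134 + k, so k = 239 − 237 = 2.
Check atomic number: 94 = 41 + 53 + 0 = 94. ✓

2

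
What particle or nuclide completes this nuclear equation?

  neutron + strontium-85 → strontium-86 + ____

Conserve mass number: 1 + 85 = 86 + A, so A = 0.
Conserve atomic number: 0 + 38 = 38 + Z, so Z = 0.
A = 0 and Z = 0 is γ — a gamma ray.

gamma ray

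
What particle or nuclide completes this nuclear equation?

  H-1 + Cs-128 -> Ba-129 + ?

gamma ray

Conserve mass number: 1 + 128 = 129 + A, so A = 0.
Conserve atomic number: 1 + 55 = 56 + Z, so Z = 0.
A = 0 and Z = 0 is γ — a gamma ray.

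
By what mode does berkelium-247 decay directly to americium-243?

ΔA = 243 − 247 = -4; ΔZ = 95 − 97 = -2.
A drops by 4 and Z drops by 2 — the signature of alpha emission.

alpha decay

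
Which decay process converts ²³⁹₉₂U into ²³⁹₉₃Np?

beta-minus decay

ΔA = 239 − 239 = 0; ΔZ = 93 − 92 = +1.
A is unchanged and Z rises by 1 — a neutron has become a proton (β⁻ decay).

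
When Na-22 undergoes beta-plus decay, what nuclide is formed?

Ne-22

Beta-plus decay: mass number changes by +0, atomic number by -1.
A: 22 = 22; Z: 11 − 1 = 10.
Z = 10 is neon, so the daughter is Ne-22.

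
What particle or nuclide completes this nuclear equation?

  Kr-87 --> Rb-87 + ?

Conserve mass number: 87 = 87 + A, so A = 0.
Conserve atomic number: 36 = 37 + Z, so Z = -1.
A = 0 and Z = -1 is e⁻ — a beta-minus particle.

beta-minus particle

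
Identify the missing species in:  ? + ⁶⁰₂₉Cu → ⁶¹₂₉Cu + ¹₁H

Conserve mass number: A + 60 = 61 + 1, so A = 2.
Conserve atomic number: Z + 29 = 29 + 1, so Z = 1.
A = 2 and Z = 1 is ²₁H — a deuteron.

deuteron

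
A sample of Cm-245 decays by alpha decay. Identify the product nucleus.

Pu-241

Alpha decay: mass number changes by -4, atomic number by -2.
A: 245 − 4 = 241; Z: 96 − 2 = 94.
Z = 94 is plutonium, so the daughter is Pu-241.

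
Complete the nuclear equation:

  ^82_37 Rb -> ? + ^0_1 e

Conserve mass number: 82 = A + 0, so A = 82.
Conserve atomic number: 37 = Z + 1, so Z = 36.
Z = 36 is krypton, so the species is ^82_36 Kr.

Kr-82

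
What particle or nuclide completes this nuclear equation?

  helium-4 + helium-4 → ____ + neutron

Be-7

Conserve mass number: 4 + 4 = A + 1, so A = 7.
Conserve atomic number: 2 + 2 = Z + 0, so Z = 4.
Z = 4 is beryllium, so the species is beryllium-7.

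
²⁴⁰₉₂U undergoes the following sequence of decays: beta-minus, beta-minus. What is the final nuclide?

Start: (A, Z) = (240, 92).
After β⁻: (240, 93).
After β⁻: (240, 94).
Z = 94 is plutonium.

Pu-240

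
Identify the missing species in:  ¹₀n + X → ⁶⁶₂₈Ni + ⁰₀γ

Ni-65

Conserve mass number: 1 + A = 66 + 0, so A = 65.
Conserve atomic number: 0 + Z = 28 + 0, so Z = 28.
Z = 28 is nickel, so the species is ⁶⁵₂₈Ni.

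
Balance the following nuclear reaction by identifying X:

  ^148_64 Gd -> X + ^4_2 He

Conserve mass number: 148 = A + 4, so A = 144.
Conserve atomic number: 64 = Z + 2, so Z = 62.
Z = 62 is samarium, so the species is ^144_62 Sm.

Sm-144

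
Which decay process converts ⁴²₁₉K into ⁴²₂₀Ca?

beta-minus decay

ΔA = 42 − 42 = 0; ΔZ = 20 − 19 = +1.
A is unchanged and Z rises by 1 — a neutron has become a proton (β⁻ decay).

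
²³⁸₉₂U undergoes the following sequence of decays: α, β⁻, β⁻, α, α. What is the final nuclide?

Ra-226

Start: (A, Z) = (238, 92).
After α: (234, 90).
After β⁻: (234, 91).
After β⁻: (234, 92).
After α: (230, 90).
After α: (226, 88).
Z = 88 is radium.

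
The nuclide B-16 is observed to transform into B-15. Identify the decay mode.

ΔA = 15 − 16 = -1; ΔZ = 5 − 5 = +0.
A drops by 1 with Z unchanged — a neutron was emitted.

neutron emission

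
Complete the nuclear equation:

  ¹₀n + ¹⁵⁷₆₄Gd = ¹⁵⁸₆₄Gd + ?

Conserve mass number: 1 + 157 = 158 + A, so A = 0.
Conserve atomic number: 0 + 64 = 64 + Z, so Z = 0.
A = 0 and Z = 0 is ⁰₀γ — a gamma ray.

gamma ray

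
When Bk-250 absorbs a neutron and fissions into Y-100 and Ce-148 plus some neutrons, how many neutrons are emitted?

3

Conserve mass number: 251 = 100 + 148 + k, so k = 251 − 248 = 3.
Check atomic number: 97 = 39 + 58 + 0 = 97. ✓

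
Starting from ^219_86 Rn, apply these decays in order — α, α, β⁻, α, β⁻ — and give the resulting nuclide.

Start: (A, Z) = (219, 86).
After α: (215, 84).
After α: (211, 82).
After β⁻: (211, 83).
After α: (207, 81).
After β⁻: (207, 82).
Z = 82 is lead.

Pb-207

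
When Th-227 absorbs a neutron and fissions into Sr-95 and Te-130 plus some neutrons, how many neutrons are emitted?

3

Conserve mass number: 228 = 95 + 130 + k, so k = 228 − 225 = 3.
Check atomic number: 90 = 38 + 52 + 0 = 90. ✓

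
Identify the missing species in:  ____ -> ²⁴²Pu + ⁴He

Conserve mass number: A = 242 + 4, so A = 246.
Conserve atomic number: Z = 94 + 2, so Z = 96.
Z = 96 is curium, so the species is ²⁴⁶Cm.

Cm-246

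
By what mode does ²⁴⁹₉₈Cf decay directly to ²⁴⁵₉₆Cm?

alpha decay

ΔA = 245 − 249 = -4; ΔZ = 96 − 98 = -2.
A drops by 4 and Z drops by 2 — the signature of alpha emission.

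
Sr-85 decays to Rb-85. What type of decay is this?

beta-plus decay or electron capture

ΔA = 85 − 85 = 0; ΔZ = 37 − 38 = -1.
A is unchanged and Z drops by 1 — a proton has become a neutron (β⁺ emission or electron capture).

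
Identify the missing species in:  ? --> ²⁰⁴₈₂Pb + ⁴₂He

Conserve mass number: A = 204 + 4, so A = 208.
Conserve atomic number: Z = 82 + 2, so Z = 84.
Z = 84 is polonium, so the species is ²⁰⁸₈₄Po.

Po-208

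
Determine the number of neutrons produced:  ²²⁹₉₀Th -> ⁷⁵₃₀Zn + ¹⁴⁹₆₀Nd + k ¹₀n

Conserve mass number: 229 = 75 + 149 + k, so k = 229 − 224 = 5.
Check atomic number: 90 = 30 + 60 + 0 = 90. ✓

5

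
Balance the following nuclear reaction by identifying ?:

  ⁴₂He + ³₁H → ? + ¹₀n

Conserve mass number: 4 + 3 = A + 1, so A = 6.
Conserve atomic number: 2 + 1 = Z + 0, so Z = 3.
Z = 3 is lithium, so the species is ⁶₃Li.

Li-6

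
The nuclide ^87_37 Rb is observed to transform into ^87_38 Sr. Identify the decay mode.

beta-minus decay

ΔA = 87 − 87 = 0; ΔZ = 38 − 37 = +1.
A is unchanged and Z rises by 1 — a neutron has become a proton (β⁻ decay).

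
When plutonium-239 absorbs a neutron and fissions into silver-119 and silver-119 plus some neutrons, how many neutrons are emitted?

Conserve mass number: 240 = 119 + 119 + k, so k = 240 − 238 = 2.
Check atomic number: 94 = 47 + 47 + 0 = 94. ✓

2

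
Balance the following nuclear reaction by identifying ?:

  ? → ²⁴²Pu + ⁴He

Cm-246

Conserve mass number: A = 242 + 4, so A = 246.
Conserve atomic number: Z = 94 + 2, so Z = 96.
Z = 96 is curium, so the species is ²⁴⁶Cm.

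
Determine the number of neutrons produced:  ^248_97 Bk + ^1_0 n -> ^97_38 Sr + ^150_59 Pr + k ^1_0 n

Conserve mass number: 249 = 97 + 150 + k, so k = 249 − 247 = 2.
Check atomic number: 97 = 38 + 59 + 0 = 97. ✓

2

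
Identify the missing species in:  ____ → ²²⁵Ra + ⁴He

Conserve mass number: A = 225 + 4, so A = 229.
Conserve atomic number: Z = 88 + 2, so Z = 90.
Z = 90 is thorium, so the species is ²²⁹Th.

Th-229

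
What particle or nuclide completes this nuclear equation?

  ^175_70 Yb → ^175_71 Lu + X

Conserve mass number: 175 = 175 + A, so A = 0.
Conserve atomic number: 70 = 71 + Z, so Z = -1.
A = 0 and Z = -1 is ^0_-1 e — a beta-minus particle.

beta-minus particle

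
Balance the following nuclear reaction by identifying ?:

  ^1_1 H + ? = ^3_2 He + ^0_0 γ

deuteron

Conserve mass number: 1 + A = 3 + 0, so A = 2.
Conserve atomic number: 1 + Z = 2 + 0, so Z = 1.
A = 2 and Z = 1 is ^2_1 H — a deuteron.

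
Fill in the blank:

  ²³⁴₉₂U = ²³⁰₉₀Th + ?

alpha particle

Conserve mass number: 234 = 230 + A, so A = 4.
Conserve atomic number: 92 = 90 + Z, so Z = 2.
A = 4 and Z = 2 is ⁴₂He — an alpha particle.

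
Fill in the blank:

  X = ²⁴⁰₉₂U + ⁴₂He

Pu-244

Conserve mass number: A = 240 + 4, so A = 244.
Conserve atomic number: Z = 92 + 2, so Z = 94.
Z = 94 is plutonium, so the species is ²⁴⁴₉₄Pu.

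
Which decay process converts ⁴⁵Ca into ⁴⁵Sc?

beta-minus decay

ΔA = 45 − 45 = 0; ΔZ = 21 − 20 = +1.
A is unchanged and Z rises by 1 — a neutron has become a proton (β⁻ decay).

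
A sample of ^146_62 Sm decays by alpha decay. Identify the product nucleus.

Alpha decay: mass number changes by -4, atomic number by -2.
A: 146 − 4 = 142; Z: 62 − 2 = 60.
Z = 60 is neodymium, so the daughter is ^142_60 Nd.

Nd-142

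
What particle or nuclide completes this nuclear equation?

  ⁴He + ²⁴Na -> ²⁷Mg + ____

proton

Conserve mass number: 4 + 24 = 27 + A, so A = 1.
Conserve atomic number: 2 + 11 = 12 + Z, so Z = 1.
A = 1 and Z = 1 is ¹H — a proton.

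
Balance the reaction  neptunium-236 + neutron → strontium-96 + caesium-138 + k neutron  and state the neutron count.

Conserve mass number: 237 = 96 + 138 + k, so k = 237 − 234 = 3.
Check atomic number: 93 = 38 + 55 + 0 = 93. ✓

3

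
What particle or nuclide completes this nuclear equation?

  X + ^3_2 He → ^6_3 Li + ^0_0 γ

triton

Conserve mass number: A + 3 = 6 + 0, so A = 3.
Conserve atomic number: Z + 2 = 3 + 0, so Z = 1.
A = 3 and Z = 1 is ^3_1 H — a triton.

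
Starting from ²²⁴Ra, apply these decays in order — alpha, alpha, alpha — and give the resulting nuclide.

Pb-212

Start: (A, Z) = (224, 88).
After α: (220, 86).
After α: (216, 84).
After α: (212, 82).
Z = 82 is lead.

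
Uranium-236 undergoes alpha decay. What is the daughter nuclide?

Alpha decay: mass number changes by -4, atomic number by -2.
A: 236 − 4 = 232; Z: 92 − 2 = 90.
Z = 90 is thorium, so the daughter is thorium-232.

Th-232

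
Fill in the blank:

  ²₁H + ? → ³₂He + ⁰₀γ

proton

Conserve mass number: 2 + A = 3 + 0, so A = 1.
Conserve atomic number: 1 + Z = 2 + 0, so Z = 1.
A = 1 and Z = 1 is ¹₁H — a proton.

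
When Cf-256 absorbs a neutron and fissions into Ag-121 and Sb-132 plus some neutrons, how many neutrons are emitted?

Conserve mass number: 257 = 121 + 132 + k, so k = 257 − 253 = 4.
Check atomic number: 98 = 47 + 51 + 0 = 98. ✓

4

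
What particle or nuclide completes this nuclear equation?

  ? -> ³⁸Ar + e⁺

Conserve mass number: A = 38 + 0, so A = 38.
Conserve atomic number: Z = 18 + 1, so Z = 19.
Z = 19 is potassium, so the species is ³⁸K.

K-38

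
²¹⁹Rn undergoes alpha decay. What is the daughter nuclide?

Alpha decay: mass number changes by -4, atomic number by -2.
A: 219 − 4 = 215; Z: 86 − 2 = 84.
Z = 84 is polonium, so the daughter is ²¹⁵Po.

Po-215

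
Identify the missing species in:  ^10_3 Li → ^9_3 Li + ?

Conserve mass number: 10 = 9 + A, so A = 1.
Conserve atomic number: 3 = 3 + Z, so Z = 0.
A = 1 and Z = 0 is ^1_0 n — a neutron.

neutron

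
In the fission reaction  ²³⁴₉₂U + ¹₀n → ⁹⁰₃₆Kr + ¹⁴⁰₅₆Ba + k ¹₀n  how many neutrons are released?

5

Conserve mass number: 235 = 90 + 140 + k, so k = 235 − 230 = 5.
Check atomic number: 92 = 36 + 56 + 0 = 92. ✓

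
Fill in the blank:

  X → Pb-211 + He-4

Po-215

Conserve mass number: A = 211 + 4, so A = 215.
Conserve atomic number: Z = 82 + 2, so Z = 84.
Z = 84 is polonium, so the species is Po-215.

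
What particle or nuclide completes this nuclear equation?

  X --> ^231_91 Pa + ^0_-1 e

Th-231

Conserve mass number: A = 231 + 0, so A = 231.
Conserve atomic number: Z = 91 − 1, so Z = 90.
Z = 90 is thorium, so the species is ^231_90 Th.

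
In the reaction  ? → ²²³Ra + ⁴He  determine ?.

Conserve mass number: A = 223 + 4, so A = 227.
Conserve atomic number: Z = 88 + 2, so Z = 90.
Z = 90 is thorium, so the species is ²²⁷Th.

Th-227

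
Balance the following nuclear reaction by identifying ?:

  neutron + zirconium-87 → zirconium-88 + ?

gamma ray

Conserve mass number: 1 + 87 = 88 + A, so A = 0.
Conserve atomic number: 0 + 40 = 40 + Z, so Z = 0.
A = 0 and Z = 0 is γ — a gamma ray.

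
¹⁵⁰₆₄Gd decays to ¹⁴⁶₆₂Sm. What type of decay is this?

alpha decay

ΔA = 146 − 150 = -4; ΔZ = 62 − 64 = -2.
A drops by 4 and Z drops by 2 — the signature of alpha emission.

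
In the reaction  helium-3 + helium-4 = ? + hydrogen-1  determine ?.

Conserve mass number: 3 + 4 = A + 1, so A = 6.
Conserve atomic number: 2 + 2 = Z + 1, so Z = 3.
Z = 3 is lithium, so the species is lithium-6.

Li-6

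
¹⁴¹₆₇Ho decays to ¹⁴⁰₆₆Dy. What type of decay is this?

proton emission

ΔA = 140 − 141 = -1; ΔZ = 66 − 67 = -1.
A drops by 1 and Z drops by 1 — a proton was emitted.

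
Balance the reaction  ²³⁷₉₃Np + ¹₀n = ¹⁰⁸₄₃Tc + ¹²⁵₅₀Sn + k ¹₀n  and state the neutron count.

5

Conserve mass number: 238 = 108 + 125 + k, so k = 238 − 233 = 5.
Check atomic number: 93 = 43 + 50 + 0 = 93. ✓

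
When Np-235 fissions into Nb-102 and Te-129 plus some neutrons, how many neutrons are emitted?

4

Conserve mass number: 235 = 102 + 129 + k, so k = 235 − 231 = 4.
Check atomic number: 93 = 41 + 52 + 0 = 93. ✓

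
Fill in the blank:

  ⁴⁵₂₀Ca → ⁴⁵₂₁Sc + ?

Conserve mass number: 45 = 45 + A, so A = 0.
Conserve atomic number: 20 = 21 + Z, so Z = -1.
A = 0 and Z = -1 is ⁰₋₁e — a beta-minus particle.

beta-minus particle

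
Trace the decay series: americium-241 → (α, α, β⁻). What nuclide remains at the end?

Start: (A, Z) = (241, 95).
After α: (237, 93).
After α: (233, 91).
After β⁻: (233, 92).
Z = 92 is uranium.

U-233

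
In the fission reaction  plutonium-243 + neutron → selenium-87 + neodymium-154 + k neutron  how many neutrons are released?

Conserve mass number: 244 = 87 + 154 + k, so k = 244 − 241 = 3.
Check atomic number: 94 = 34 + 60 + 0 = 94. ✓

3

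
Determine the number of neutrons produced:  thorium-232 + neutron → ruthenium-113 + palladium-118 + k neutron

2

Conserve mass number: 233 = 113 + 118 + k, so k = 233 − 231 = 2.
Check atomic number: 90 = 44 + 46 + 0 = 90. ✓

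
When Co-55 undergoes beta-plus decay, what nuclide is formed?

Beta-plus decay: mass number changes by +0, atomic number by -1.
A: 55 = 55; Z: 27 − 1 = 26.
Z = 26 is iron, so the daughter is Fe-55.

Fe-55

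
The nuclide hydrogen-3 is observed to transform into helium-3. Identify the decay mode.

ΔA = 3 − 3 = 0; ΔZ = 2 − 1 = +1.
A is unchanged and Z rises by 1 — a neutron has become a proton (β⁻ decay).

beta-minus decay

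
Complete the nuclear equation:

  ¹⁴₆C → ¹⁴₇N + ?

beta-minus particle

Conserve mass number: 14 = 14 + A, so A = 0.
Conserve atomic number: 6 = 7 + Z, so Z = -1.
A = 0 and Z = -1 is ⁰₋₁e — a beta-minus particle.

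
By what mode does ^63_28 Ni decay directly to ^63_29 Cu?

beta-minus decay

ΔA = 63 − 63 = 0; ΔZ = 29 − 28 = +1.
A is unchanged and Z rises by 1 — a neutron has become a proton (β⁻ decay).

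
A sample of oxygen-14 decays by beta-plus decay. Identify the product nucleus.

Beta-plus decay: mass number changes by +0, atomic number by -1.
A: 14 = 14; Z: 8 − 1 = 7.
Z = 7 is nitrogen, so the daughter is nitrogen-14.

N-14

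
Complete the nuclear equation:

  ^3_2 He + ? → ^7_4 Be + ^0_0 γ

Conserve mass number: 3 + A = 7 + 0, so A = 4.
Conserve atomic number: 2 + Z = 4 + 0, so Z = 2.
A = 4 and Z = 2 is ^4_2 He — an alpha particle.

alpha particle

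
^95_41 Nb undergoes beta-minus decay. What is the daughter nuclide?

Beta-minus decay: mass number changes by +0, atomic number by +1.
A: 95 = 95; Z: 41 + 1 = 42.
Z = 42 is molybdenum, so the daughter is ^95_42 Mo.

Mo-95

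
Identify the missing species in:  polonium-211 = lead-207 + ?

Conserve mass number: 211 = 207 + A, so A = 4.
Conserve atomic number: 84 = 82 + Z, so Z = 2.
A = 4 and Z = 2 is helium-4 — an alpha particle.

alpha particle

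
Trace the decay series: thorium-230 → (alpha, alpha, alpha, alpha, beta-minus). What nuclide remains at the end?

Start: (A, Z) = (230, 90).
After α: (226, 88).
After α: (222, 86).
After α: (218, 84).
After α: (214, 82).
After β⁻: (214, 83).
Z = 83 is bismuth.

Bi-214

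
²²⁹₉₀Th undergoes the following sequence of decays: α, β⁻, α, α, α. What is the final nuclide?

Bi-213

Start: (A, Z) = (229, 90).
After α: (225, 88).
After β⁻: (225, 89).
After α: (221, 87).
After α: (217, 85).
After α: (213, 83).
Z = 83 is bismuth.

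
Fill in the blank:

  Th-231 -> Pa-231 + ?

Conserve mass number: 231 = 231 + A, so A = 0.
Conserve atomic number: 90 = 91 + Z, so Z = -1.
A = 0 and Z = -1 is e⁻ — a beta-minus particle.

beta-minus particle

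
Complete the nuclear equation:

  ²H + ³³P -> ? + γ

S-35

Conserve mass number: 2 + 33 = A + 0, so A = 35.
Conserve atomic number: 1 + 15 = Z + 0, so Z = 16.
Z = 16 is sulfur, so the species is ³⁵S.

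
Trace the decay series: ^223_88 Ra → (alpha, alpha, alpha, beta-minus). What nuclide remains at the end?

Bi-211

Start: (A, Z) = (223, 88).
After α: (219, 86).
After α: (215, 84).
After α: (211, 82).
After β⁻: (211, 83).
Z = 83 is bismuth.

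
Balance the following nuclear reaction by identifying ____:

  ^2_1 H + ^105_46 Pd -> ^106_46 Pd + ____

Conserve mass number: 2 + 105 = 106 + A, so A = 1.
Conserve atomic number: 1 + 46 = 46 + Z, so Z = 1.
A = 1 and Z = 1 is ^1_1 H — a proton.

proton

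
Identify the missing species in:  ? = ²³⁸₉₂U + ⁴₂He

Pu-242

Conserve mass number: A = 238 + 4, so A = 242.
Conserve atomic number: Z = 92 + 2, so Z = 94.
Z = 94 is plutonium, so the species is ²⁴²₉₄Pu.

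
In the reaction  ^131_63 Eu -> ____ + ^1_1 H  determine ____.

Conserve mass number: 131 = A + 1, so A = 130.
Conserve atomic number: 63 = Z + 1, so Z = 62.
Z = 62 is samarium, so the species is ^130_62 Sm.

Sm-130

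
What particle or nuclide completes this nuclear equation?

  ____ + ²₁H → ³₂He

proton

Conserve mass number: A + 2 = 3, so A = 1.
Conserve atomic number: Z + 1 = 2, so Z = 1.
A = 1 and Z = 1 is ¹₁H — a proton.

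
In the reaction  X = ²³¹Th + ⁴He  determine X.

Conserve mass number: A = 231 + 4, so A = 235.
Conserve atomic number: Z = 90 + 2, so Z = 92.
Z = 92 is uranium, so the species is ²³⁵U.

U-235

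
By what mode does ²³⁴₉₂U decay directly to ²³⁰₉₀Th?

alpha decay

ΔA = 230 − 234 = -4; ΔZ = 90 − 92 = -2.
A drops by 4 and Z drops by 2 — the signature of alpha emission.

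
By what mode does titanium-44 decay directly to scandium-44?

beta-plus decay or electron capture

ΔA = 44 − 44 = 0; ΔZ = 21 − 22 = -1.
A is unchanged and Z drops by 1 — a proton has become a neutron (β⁺ emission or electron capture).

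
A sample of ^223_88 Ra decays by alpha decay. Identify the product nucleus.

Rn-219

Alpha decay: mass number changes by -4, atomic number by -2.
A: 223 − 4 = 219; Z: 88 − 2 = 86.
Z = 86 is radon, so the daughter is ^219_86 Rn.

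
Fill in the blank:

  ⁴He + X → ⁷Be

Conserve mass number: 4 + A = 7, so A = 3.
Conserve atomic number: 2 + Z = 4, so Z = 2.
Z = 2 is helium, so the species is ³He.

He-3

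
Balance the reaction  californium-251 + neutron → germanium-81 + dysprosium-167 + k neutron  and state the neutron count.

Conserve mass number: 252 = 81 + 167 + k, so k = 252 − 248 = 4.
Check atomic number: 98 = 32 + 66 + 0 = 98. ✓

4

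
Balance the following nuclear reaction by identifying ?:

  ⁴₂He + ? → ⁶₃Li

Conserve mass number: 4 + A = 6, so A = 2.
Conserve atomic number: 2 + Z = 3, so Z = 1.
A = 2 and Z = 1 is ²₁H — a deuteron.

deuteron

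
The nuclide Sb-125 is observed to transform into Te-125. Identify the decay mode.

ΔA = 125 − 125 = 0; ΔZ = 52 − 51 = +1.
A is unchanged and Z rises by 1 — a neutron has become a proton (β⁻ decay).

beta-minus decay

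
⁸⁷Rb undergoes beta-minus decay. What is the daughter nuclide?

Beta-minus decay: mass number changes by +0, atomic number by +1.
A: 87 = 87; Z: 37 + 1 = 38.
Z = 38 is strontium, so the daughter is ⁸⁷Sr.

Sr-87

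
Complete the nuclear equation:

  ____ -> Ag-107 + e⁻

Conserve mass number: A = 107 + 0, so A = 107.
Conserve atomic number: Z = 47 − 1, so Z = 46.
Z = 46 is palladium, so the species is Pd-107.

Pd-107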